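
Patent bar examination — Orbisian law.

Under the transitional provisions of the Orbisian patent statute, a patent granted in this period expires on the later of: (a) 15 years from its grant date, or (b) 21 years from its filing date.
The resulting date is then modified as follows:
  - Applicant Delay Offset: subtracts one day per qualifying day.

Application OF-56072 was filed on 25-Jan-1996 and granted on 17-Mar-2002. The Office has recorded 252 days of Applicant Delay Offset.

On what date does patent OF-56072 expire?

July 8, 2016

(a) grant + 15 years → 17 March 2017.
(b) filing + 21 years → 25 January 2017.
Later of the two: 17 March 2017.
Applicant Delay Offset: −252 days → 8 July 2016.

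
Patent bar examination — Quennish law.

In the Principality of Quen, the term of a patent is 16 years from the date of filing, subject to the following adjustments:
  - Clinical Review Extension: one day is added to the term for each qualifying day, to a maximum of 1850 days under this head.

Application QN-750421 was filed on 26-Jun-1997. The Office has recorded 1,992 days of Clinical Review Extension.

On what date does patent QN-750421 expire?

July 20, 2018

Base term: filing date + 16 years → 26 June 2013.
Clinical Review Extension: 1992 days claimed exceeds the 1850-day cap, so +1850 days → 20 July 2018.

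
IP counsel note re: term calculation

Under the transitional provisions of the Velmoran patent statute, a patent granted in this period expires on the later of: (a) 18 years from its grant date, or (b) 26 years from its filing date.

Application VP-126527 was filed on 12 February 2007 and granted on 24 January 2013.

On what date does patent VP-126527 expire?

(a) grant + 18 years → 24 January 2031.
(b) filing + 26 years → 12 February 2033.
Later of the two: 12 February 2033.

February 12, 2033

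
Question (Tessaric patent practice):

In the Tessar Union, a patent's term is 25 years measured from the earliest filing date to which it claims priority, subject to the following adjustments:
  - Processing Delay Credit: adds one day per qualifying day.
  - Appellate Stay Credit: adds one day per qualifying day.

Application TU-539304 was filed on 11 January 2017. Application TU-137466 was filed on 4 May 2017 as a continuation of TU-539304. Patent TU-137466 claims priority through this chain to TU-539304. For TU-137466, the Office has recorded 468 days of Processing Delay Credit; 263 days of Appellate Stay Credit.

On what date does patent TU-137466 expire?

Earliest priority filing: 11 January 2017.
Base term: 11 January 2017 + 25 years → 11 January 2042.
Processing Delay Credit: +468 days → 24 April 2043.
Appellate Stay Credit: +263 days → 12 January 2044.

January 12, 2044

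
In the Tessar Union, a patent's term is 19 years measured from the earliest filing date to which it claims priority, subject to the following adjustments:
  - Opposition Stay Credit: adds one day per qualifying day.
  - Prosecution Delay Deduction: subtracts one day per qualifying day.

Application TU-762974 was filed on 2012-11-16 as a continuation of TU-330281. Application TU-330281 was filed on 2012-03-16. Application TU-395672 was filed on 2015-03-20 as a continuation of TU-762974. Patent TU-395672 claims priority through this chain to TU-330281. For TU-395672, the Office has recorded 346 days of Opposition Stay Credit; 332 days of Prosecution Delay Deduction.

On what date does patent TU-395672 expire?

Earliest priority filing: 16 March 2012.
Base term: 16 March 2012 + 19 years → 16 March 2031.
Opposition Stay Credit: +346 days → 25 February 2032.
Prosecution Delay Deduction: −332 days → 30 March 2031.

March 30, 2031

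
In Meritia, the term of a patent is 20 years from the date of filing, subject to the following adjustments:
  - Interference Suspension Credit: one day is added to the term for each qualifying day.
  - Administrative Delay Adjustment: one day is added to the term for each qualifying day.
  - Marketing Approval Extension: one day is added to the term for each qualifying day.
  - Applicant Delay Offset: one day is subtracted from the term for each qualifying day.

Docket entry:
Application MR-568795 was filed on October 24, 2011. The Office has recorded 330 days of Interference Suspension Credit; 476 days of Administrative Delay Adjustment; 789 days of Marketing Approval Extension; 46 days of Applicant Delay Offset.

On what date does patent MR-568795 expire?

January 20, 2036

Base term: filing date + 20 years → 24 October 2031.
Interference Suspension Credit: +330 days → 18 September 2032.
Administrative Delay Adjustment: +476 days → 7 January 2034.
Marketing Approval Extension: +789 days → 6 March 2036.
Applicant Delay Offset: −46 days → 20 January 2036.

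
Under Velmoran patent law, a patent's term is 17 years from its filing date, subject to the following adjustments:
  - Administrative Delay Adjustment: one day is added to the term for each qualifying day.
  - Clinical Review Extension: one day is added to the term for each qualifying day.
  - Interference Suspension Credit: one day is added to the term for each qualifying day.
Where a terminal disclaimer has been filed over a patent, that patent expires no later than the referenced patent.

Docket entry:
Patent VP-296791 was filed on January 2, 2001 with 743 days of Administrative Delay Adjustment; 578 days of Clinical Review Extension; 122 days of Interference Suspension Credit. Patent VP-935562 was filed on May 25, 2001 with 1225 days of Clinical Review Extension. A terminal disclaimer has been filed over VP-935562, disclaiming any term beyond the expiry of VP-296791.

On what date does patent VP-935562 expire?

October 1, 2021

Natural term of VP-935562:
  Base: filing + 17 years → 25 May 2018.
  Clinical Review Extension: +1225 days → 1 October 2021.
Expiry of referenced patent VP-296791:
  Base: filing + 17 years → 2 January 2018.
  Administrative Delay Adjustment: +743 days → 15 January 2020.
  Clinical Review Extension: +578 days → 15 August 2021.
  Interference Suspension Credit: +122 days → 15 December 2021.
Terminal disclaimer: VP-935562 expires on the earlier of 1 October 2021 and 15 December 2021.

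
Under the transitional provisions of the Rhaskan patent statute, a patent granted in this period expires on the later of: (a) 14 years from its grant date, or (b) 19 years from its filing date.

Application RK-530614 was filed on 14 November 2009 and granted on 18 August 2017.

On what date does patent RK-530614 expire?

August 18, 2031

(a) grant + 14 years → 18 August 2031.
(b) filing + 19 years → 14 November 2028.
Later of the two: 18 August 2031.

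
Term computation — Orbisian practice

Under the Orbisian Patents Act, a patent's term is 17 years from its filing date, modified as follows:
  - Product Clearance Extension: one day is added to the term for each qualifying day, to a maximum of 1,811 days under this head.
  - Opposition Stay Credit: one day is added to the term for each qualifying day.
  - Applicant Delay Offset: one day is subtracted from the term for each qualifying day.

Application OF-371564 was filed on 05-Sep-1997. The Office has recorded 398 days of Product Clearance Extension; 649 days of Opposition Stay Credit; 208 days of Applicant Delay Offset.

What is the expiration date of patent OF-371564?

December 22, 2016

Base term: filing date + 17 years → 5 September 2014.
Product Clearance Extension: 398 days (within the 1811-day cap) → +398 days → 8 October 2015.
Opposition Stay Credit: +649 days → 18 July 2017.
Applicant Delay Offset: −208 days → 22 December 2016.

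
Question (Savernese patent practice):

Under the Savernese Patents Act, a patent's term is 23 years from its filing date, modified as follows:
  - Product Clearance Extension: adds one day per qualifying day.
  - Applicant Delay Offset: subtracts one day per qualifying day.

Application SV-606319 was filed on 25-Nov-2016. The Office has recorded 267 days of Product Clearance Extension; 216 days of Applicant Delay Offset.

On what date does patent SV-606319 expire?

January 15, 2040

Base term: filing date + 23 years → 25 November 2039.
Product Clearance Extension: +267 days → 18 August 2040.
Applicant Delay Offset: −216 days → 15 January 2040.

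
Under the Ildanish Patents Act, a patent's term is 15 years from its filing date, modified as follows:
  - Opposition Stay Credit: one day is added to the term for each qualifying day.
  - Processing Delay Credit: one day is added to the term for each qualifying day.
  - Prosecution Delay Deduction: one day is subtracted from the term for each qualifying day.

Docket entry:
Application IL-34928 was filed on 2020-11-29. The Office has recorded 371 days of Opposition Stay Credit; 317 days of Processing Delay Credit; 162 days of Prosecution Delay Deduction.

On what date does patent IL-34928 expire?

Base term: filing date + 15 years → 29 November 2035.
Opposition Stay Credit: +371 days → 4 December 2036.
Processing Delay Credit: +317 days → 17 October 2037.
Prosecution Delay Deduction: −162 days → 8 May 2037.

May 8, 2037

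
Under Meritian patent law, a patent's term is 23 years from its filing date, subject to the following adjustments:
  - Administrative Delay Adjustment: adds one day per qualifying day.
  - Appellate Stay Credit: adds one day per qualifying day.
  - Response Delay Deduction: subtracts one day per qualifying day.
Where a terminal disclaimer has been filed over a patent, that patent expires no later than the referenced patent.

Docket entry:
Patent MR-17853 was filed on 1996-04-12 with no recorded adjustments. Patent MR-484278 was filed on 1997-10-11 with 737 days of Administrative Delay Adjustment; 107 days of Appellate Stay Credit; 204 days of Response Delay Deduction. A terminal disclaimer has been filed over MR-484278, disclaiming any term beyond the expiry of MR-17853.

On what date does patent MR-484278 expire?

Natural term of MR-484278:
  Base: filing + 23 years → 11 October 2020.
  Administrative Delay Adjustment: +737 days → 18 October 2022.
  Appellate Stay Credit: +107 days → 2 February 2023.
  Response Delay Deduction: −204 days → 13 July 2022.
Expiry of referenced patent MR-17853:
  Base: filing + 23 years → 12 April 2019.
Terminal disclaimer: MR-484278 expires on the earlier of 13 July 2022 and 12 April 2019.

April 12, 2019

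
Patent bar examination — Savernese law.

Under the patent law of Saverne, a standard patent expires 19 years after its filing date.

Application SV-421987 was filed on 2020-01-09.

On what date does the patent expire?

Filing date + 19 years → 9 January 2039.

2039-01-09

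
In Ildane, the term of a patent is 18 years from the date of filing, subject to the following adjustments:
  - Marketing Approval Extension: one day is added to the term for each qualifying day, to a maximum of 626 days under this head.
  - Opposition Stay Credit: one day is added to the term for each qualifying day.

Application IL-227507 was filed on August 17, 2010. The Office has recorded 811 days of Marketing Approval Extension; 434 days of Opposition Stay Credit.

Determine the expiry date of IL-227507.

Base term: filing date + 18 years → 17 August 2028.
Marketing Approval Extension: 811 days claimed exceeds the 626-day cap, so +626 days → 5 May 2030.
Opposition Stay Credit: +434 days → 13 July 2031.

2031-07-13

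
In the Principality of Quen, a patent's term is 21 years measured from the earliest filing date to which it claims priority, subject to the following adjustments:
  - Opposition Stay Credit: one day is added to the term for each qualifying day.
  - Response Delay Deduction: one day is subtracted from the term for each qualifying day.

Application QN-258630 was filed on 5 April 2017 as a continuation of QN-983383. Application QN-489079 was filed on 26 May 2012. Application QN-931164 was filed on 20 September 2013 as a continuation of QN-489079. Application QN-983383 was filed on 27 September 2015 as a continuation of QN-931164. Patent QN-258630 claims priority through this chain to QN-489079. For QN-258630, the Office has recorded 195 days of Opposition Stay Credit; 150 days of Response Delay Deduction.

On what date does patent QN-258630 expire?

Earliest priority filing: 26 May 2012.
Base term: 26 May 2012 + 21 years → 26 May 2033.
Opposition Stay Credit: +195 days → 7 December 2033.
Response Delay Deduction: −150 days → 10 July 2033.

2033-07-10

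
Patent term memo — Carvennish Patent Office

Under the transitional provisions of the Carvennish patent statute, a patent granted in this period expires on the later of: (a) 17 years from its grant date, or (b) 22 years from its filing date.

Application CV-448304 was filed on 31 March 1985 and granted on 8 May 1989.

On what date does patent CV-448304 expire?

(a) grant + 17 years → 8 May 2006.
(b) filing + 22 years → 31 March 2007.
Later of the two: 31 March 2007.

March 31, 2007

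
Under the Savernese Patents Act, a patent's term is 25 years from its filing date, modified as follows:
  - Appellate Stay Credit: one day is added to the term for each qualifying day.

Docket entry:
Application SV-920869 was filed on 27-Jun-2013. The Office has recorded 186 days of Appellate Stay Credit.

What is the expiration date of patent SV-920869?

Base term: filing date + 25 years → 27 June 2038.
Appellate Stay Credit: +186 days → 30 December 2038.

2038-12-30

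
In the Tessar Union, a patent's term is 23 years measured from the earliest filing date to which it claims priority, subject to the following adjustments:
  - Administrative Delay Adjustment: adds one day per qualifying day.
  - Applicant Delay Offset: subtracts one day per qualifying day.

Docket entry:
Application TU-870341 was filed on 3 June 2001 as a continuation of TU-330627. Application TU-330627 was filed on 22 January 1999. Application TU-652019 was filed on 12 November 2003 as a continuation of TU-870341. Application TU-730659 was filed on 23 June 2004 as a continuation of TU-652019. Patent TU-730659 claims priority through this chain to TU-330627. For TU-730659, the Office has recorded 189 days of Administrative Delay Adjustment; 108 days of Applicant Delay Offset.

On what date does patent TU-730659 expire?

2022-04-13

Earliest priority filing: 22 January 1999.
Base term: 22 January 1999 + 23 years → 22 January 2022.
Administrative Delay Adjustment: +189 days → 30 July 2022.
Applicant Delay Offset: −108 days → 13 April 2022.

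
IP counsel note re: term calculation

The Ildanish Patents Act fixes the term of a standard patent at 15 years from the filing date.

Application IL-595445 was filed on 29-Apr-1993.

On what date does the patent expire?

2008-04-29

Filing date + 15 years → 29 April 2008.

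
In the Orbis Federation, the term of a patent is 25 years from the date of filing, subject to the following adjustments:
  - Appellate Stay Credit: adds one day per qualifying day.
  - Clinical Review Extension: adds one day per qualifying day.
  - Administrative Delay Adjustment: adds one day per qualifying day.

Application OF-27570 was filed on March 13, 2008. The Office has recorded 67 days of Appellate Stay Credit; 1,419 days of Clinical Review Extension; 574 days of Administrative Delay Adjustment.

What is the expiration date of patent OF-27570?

2038-11-02

Base term: filing date + 25 years → 13 March 2033.
Appellate Stay Credit: +67 days → 19 May 2033.
Clinical Review Extension: +1419 days → 7 April 2037.
Administrative Delay Adjustment: +574 days → 2 November 2038.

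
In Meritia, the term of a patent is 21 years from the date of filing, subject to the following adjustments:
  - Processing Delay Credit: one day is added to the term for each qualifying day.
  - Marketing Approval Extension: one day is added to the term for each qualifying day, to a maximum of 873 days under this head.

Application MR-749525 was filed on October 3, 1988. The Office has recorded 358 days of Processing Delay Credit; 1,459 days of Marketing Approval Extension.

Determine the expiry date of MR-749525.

Base term: filing date + 21 years → 3 October 2009.
Processing Delay Credit: +358 days → 26 September 2010.
Marketing Approval Extension: 1459 days claimed exceeds the 873-day cap, so +873 days → 15 February 2013.

2013-02-15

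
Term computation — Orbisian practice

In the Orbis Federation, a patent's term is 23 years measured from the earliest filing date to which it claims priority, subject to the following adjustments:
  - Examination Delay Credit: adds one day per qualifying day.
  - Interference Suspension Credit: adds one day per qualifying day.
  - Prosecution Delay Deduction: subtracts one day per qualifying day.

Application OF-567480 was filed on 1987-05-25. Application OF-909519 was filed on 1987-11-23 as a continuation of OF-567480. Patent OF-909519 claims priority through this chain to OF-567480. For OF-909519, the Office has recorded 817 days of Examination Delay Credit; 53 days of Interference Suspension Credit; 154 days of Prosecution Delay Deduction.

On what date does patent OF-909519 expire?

2012-05-10

Earliest priority filing: 25 May 1987.
Base term: 25 May 1987 + 23 years → 25 May 2010.
Examination Delay Credit: +817 days → 19 August 2012.
Interference Suspension Credit: +53 days → 11 October 2012.
Prosecution Delay Deduction: −154 days → 10 May 2012.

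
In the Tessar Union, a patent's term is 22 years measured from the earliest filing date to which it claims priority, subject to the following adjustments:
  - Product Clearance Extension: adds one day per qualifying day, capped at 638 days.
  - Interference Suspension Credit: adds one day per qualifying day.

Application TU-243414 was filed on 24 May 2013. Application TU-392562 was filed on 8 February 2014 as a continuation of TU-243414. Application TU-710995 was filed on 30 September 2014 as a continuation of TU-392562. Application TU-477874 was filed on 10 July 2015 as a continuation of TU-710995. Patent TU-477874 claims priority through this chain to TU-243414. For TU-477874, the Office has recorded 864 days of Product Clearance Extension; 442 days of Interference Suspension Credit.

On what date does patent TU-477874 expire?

Earliest priority filing: 24 May 2013.
Base term: 24 May 2013 + 22 years → 24 May 2035.
Product Clearance Extension: 864 days claimed exceeds the 638-day cap, so +638 days → 20 February 2037.
Interference Suspension Credit: +442 days → 8 May 2038.

2038-05-08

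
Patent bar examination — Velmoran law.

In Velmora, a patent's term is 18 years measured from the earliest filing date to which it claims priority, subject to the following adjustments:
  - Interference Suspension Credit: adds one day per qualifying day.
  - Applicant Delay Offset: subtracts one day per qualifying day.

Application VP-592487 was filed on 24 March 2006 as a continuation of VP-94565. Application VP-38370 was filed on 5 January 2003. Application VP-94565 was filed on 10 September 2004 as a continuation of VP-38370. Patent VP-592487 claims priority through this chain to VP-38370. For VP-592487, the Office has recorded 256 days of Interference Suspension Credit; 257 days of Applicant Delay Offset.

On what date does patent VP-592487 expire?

January 4, 2021

Earliest priority filing: 5 January 2003.
Base term: 5 January 2003 + 18 years → 5 January 2021.
Interference Suspension Credit: +256 days → 18 September 2021.
Applicant Delay Offset: −257 days → 4 January 2021.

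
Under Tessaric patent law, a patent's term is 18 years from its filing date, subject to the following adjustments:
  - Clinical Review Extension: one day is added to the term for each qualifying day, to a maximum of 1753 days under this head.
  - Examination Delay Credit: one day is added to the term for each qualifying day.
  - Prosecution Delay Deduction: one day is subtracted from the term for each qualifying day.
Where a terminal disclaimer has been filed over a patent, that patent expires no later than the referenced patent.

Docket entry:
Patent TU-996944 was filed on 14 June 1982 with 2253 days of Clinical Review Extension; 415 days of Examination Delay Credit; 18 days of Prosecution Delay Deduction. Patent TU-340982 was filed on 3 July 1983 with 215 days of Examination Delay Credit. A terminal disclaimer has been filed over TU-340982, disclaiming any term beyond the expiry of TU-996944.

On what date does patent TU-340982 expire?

2002-02-03

Natural term of TU-340982:
  Base: filing + 18 years → 3 July 2001.
  Examination Delay Credit: +215 days → 3 February 2002.
Expiry of referenced patent TU-996944:
  Base: filing + 18 years → 14 June 2000.
  Clinical Review Extension: 2253 days claimed exceeds the 1753-day cap, so +1753 days → 2 April 2005.
  Examination Delay Credit: +415 days → 22 May 2006.
  Prosecution Delay Deduction: −18 days → 4 May 2006.
Terminal disclaimer: TU-340982 expires on the earlier of 3 February 2002 and 4 May 2006.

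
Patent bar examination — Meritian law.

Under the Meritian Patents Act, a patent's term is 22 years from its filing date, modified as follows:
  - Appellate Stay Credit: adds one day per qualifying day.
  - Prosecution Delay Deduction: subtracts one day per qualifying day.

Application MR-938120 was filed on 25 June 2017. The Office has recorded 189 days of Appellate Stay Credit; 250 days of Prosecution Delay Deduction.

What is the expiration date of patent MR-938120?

Base term: filing date + 22 years → 25 June 2039.
Appellate Stay Credit: +189 days → 31 December 2039.
Prosecution Delay Deduction: −250 days → 25 April 2039.

April 25, 2039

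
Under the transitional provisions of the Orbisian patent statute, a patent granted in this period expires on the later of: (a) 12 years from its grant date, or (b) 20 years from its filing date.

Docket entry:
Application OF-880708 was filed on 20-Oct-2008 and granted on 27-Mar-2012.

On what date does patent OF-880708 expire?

(a) grant + 12 years → 27 March 2024.
(b) filing + 20 years → 20 October 2028.
Later of the two: 20 October 2028.

October 20, 2028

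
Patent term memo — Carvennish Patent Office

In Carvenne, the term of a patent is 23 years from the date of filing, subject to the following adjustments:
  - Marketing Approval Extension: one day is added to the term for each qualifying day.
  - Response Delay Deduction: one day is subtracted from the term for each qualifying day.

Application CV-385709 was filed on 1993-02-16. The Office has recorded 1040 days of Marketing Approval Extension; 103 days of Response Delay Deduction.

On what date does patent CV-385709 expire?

Base term: filing date + 23 years → 16 February 2016.
Marketing Approval Extension: +1040 days → 22 December 2018.
Response Delay Deduction: −103 days → 10 September 2018.

2018-09-10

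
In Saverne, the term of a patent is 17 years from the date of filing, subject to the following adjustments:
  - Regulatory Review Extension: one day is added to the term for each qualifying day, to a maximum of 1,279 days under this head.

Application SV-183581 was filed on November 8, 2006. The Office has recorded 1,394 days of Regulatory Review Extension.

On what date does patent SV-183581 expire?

Base term: filing date + 17 years → 8 November 2023.
Regulatory Review Extension: 1394 days claimed exceeds the 1279-day cap, so +1279 days → 10 May 2027.

May 10, 2027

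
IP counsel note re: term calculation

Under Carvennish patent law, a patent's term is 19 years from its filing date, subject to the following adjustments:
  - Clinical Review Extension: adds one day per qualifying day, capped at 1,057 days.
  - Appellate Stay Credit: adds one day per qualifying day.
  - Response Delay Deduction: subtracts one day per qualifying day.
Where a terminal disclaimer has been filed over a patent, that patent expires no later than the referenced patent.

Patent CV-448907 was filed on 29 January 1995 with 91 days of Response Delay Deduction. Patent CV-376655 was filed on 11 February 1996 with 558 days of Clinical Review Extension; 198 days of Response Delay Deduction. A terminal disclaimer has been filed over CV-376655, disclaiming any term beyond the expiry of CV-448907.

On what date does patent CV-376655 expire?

Natural term of CV-376655:
  Base: filing + 19 years → 11 February 2015.
  Clinical Review Extension: 558 days (within the 1057-day cap) → +558 days → 22 August 2016.
  Response Delay Deduction: −198 days → 6 February 2016.
Expiry of referenced patent CV-448907:
  Base: filing + 19 years → 29 January 2014.
  Response Delay Deduction: −91 days → 30 October 2013.
Terminal disclaimer: CV-376655 expires on the earlier of 6 February 2016 and 30 October 2013.

2013-10-30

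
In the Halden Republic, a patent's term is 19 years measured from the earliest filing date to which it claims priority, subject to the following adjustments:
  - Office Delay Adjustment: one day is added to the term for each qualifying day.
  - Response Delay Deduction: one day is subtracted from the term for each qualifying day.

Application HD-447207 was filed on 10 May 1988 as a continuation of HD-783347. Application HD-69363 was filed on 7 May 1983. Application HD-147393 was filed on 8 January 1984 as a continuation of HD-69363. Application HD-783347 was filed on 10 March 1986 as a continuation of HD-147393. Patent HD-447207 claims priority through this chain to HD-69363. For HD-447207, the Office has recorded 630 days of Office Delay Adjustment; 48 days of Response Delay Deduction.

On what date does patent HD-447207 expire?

2003-12-10

Earliest priority filing: 7 May 1983.
Base term: 7 May 1983 + 19 years → 7 May 2002.
Office Delay Adjustment: +630 days → 27 January 2004.
Response Delay Deduction: −48 days → 10 December 2003.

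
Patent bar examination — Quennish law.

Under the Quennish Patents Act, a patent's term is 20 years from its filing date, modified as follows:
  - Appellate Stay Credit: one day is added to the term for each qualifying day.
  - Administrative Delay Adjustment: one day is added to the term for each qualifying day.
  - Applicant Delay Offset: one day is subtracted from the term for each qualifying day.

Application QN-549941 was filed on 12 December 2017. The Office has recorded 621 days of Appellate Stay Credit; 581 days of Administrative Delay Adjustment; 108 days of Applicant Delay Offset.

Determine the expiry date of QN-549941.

December 10, 2040

Base term: filing date + 20 years → 12 December 2037.
Appellate Stay Credit: +621 days → 25 August 2039.
Administrative Delay Adjustment: +581 days → 28 March 2041.
Applicant Delay Offset: −108 days → 10 December 2040.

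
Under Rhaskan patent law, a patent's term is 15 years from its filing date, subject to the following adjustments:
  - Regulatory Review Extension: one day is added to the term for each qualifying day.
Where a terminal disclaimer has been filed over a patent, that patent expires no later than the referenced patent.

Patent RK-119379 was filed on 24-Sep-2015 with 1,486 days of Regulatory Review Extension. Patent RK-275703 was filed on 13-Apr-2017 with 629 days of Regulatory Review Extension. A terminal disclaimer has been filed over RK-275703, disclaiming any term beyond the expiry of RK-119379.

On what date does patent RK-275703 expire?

Natural term of RK-275703:
  Base: filing + 15 years → 13 April 2032.
  Regulatory Review Extension: +629 days → 2 January 2034.
Expiry of referenced patent RK-119379:
  Base: filing + 15 years → 24 September 2030.
  Regulatory Review Extension: +1486 days → 19 October 2034.
Terminal disclaimer: RK-275703 expires on the earlier of 2 January 2034 and 19 October 2034.

2034-01-02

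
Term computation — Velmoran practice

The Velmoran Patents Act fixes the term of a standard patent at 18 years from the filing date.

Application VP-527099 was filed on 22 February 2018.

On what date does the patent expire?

Filing date + 18 years → 22 February 2036.

February 22, 2036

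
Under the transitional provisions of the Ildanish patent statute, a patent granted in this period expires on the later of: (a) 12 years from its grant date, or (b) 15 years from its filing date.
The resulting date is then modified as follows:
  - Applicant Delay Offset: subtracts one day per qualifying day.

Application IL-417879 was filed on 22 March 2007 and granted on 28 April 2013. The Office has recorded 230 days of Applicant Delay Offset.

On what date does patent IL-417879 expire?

(a) grant + 12 years → 28 April 2025.
(b) filing + 15 years → 22 March 2022.
Later of the two: 28 April 2025.
Applicant Delay Offset: −230 days → 10 September 2024.

2024-09-10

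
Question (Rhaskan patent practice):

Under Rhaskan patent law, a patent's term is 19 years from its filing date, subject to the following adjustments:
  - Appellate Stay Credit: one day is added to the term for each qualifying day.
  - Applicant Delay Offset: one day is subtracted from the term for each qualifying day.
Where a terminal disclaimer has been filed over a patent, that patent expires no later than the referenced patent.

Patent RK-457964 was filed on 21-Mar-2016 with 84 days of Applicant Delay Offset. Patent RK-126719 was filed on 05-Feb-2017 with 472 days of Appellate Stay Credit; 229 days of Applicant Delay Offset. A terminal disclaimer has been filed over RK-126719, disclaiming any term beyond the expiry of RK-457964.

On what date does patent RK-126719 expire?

2034-12-27

Natural term of RK-126719:
  Base: filing + 19 years → 5 February 2036.
  Appellate Stay Credit: +472 days → 22 May 2037.
  Applicant Delay Offset: −229 days → 5 October 2036.
Expiry of referenced patent RK-457964:
  Base: filing + 19 years → 21 March 2035.
  Applicant Delay Offset: −84 days → 27 December 2034.
Terminal disclaimer: RK-126719 expires on the earlier of 5 October 2036 and 27 December 2034.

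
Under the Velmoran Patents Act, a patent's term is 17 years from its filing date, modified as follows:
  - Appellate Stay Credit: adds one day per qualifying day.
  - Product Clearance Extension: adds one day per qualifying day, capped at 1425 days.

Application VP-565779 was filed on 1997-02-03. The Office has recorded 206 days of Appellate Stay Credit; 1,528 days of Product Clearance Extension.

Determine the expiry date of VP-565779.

Base term: filing date + 17 years → 3 February 2014.
Appellate Stay Credit: +206 days → 28 August 2014.
Product Clearance Extension: 1528 days claimed exceeds the 1425-day cap, so +1425 days → 23 July 2018.

2018-07-23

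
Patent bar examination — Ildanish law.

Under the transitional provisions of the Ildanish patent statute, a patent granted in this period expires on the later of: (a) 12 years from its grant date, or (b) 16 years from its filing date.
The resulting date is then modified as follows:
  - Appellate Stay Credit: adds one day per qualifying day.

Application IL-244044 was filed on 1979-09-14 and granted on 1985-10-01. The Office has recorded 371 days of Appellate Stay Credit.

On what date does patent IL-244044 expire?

October 7, 1998

(a) grant + 12 years → 1 October 1997.
(b) filing + 16 years → 14 September 1995.
Later of the two: 1 October 1997.
Appellate Stay Credit: +371 days → 7 October 1998.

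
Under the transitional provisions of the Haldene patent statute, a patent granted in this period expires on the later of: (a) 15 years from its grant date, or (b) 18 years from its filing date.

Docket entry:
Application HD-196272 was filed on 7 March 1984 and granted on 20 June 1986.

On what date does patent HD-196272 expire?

(a) grant + 15 years → 20 June 2001.
(b) filing + 18 years → 7 March 2002.
Later of the two: 7 March 2002.

March 7, 2002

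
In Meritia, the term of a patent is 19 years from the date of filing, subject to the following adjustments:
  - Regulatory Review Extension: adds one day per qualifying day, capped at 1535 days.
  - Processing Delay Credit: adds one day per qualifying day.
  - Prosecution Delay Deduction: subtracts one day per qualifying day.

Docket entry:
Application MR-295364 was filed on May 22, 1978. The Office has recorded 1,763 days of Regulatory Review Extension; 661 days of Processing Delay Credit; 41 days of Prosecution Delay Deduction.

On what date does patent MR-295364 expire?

Base term: filing date + 19 years → 22 May 1997.
Regulatory Review Extension: 1763 days claimed exceeds the 1535-day cap, so +1535 days → 4 August 2001.
Processing Delay Credit: +661 days → 27 May 2003.
Prosecution Delay Deduction: −41 days → 16 April 2003.

April 16, 2003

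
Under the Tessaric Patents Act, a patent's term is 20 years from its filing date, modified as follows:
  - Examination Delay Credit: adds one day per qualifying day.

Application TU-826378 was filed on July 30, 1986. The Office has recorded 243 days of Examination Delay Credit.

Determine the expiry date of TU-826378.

2007-03-30

Base term: filing date + 20 years → 30 July 2006.
Examination Delay Credit: +243 days → 30 March 2007.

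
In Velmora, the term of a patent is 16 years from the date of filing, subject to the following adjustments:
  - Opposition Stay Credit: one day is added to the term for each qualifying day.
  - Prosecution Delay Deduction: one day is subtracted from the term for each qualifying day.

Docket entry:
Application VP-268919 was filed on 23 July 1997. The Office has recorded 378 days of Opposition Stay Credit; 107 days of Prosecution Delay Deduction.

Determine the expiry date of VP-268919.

April 20, 2014

Base term: filing date + 16 years → 23 July 2013.
Opposition Stay Credit: +378 days → 5 August 2014.
Prosecution Delay Deduction: −107 days → 20 April 2014.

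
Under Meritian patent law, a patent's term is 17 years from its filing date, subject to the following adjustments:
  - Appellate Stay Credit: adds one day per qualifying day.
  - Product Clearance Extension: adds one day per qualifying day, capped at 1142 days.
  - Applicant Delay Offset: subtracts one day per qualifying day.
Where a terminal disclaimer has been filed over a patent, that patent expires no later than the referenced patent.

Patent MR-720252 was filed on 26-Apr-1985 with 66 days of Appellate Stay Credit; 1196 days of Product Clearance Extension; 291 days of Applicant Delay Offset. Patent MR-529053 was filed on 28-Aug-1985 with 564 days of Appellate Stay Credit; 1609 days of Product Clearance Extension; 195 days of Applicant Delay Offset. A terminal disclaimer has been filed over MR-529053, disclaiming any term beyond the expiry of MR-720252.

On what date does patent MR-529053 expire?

October 29, 2004

Natural term of MR-529053:
  Base: filing + 17 years → 28 August 2002.
  Appellate Stay Credit: +564 days → 14 March 2004.
  Product Clearance Extension: 1609 days claimed exceeds the 1142-day cap, so +1142 days → 30 April 2007.
  Applicant Delay Offset: −195 days → 17 October 2006.
Expiry of referenced patent MR-720252:
  Base: filing + 17 years → 26 April 2002.
  Appellate Stay Credit: +66 days → 1 July 2002.
  Product Clearance Extension: 1196 days claimed exceeds the 1142-day cap, so +1142 days → 16 August 2005.
  Applicant Delay Offset: −291 days → 29 October 2004.
Terminal disclaimer: MR-529053 expires on the earlier of 17 October 2006 and 29 October 2004.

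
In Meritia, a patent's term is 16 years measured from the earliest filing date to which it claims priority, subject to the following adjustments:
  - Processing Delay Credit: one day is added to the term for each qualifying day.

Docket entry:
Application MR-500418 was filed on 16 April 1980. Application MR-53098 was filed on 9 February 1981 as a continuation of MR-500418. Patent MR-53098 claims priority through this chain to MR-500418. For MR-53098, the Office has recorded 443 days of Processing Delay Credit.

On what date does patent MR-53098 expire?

July 3, 1997

Earliest priority filing: 16 April 1980.
Base term: 16 April 1980 + 16 years → 16 April 1996.
Processing Delay Credit: +443 days → 3 July 1997.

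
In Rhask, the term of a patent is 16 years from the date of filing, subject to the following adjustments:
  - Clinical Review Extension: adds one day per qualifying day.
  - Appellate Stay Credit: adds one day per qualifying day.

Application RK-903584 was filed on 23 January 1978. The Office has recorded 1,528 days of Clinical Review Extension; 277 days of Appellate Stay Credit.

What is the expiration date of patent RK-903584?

Base term: filing date + 16 years → 23 January 1994.
Clinical Review Extension: +1528 days → 31 March 1998.
Appellate Stay Credit: +277 days → 2 January 1999.

1999-01-02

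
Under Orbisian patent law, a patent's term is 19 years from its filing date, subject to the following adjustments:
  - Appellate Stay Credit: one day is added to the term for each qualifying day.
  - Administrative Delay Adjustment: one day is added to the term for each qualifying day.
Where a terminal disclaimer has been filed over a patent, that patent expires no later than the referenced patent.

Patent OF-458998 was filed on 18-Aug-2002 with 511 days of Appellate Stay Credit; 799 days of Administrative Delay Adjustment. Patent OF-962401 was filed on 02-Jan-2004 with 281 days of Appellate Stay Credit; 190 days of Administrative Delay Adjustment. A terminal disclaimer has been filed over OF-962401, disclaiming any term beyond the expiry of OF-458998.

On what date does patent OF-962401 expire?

Natural term of OF-962401:
  Base: filing + 19 years → 2 January 2023.
  Appellate Stay Credit: +281 days → 10 October 2023.
  Administrative Delay Adjustment: +190 days → 17 April 2024.
Expiry of referenced patent OF-458998:
  Base: filing + 19 years → 18 August 2021.
  Appellate Stay Credit: +511 days → 11 January 2023.
  Administrative Delay Adjustment: +799 days → 20 March 2025.
Terminal disclaimer: OF-962401 expires on the earlier of 17 April 2024 and 20 March 2025.

April 17, 2024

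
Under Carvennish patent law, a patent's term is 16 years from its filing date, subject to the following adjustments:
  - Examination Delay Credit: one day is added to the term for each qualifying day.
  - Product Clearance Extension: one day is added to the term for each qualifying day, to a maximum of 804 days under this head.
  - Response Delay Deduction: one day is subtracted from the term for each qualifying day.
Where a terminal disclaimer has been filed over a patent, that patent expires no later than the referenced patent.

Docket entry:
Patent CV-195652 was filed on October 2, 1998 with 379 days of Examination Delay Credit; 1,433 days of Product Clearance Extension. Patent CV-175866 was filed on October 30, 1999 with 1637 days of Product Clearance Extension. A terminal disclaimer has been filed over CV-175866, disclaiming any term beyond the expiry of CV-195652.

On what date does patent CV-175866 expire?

Natural term of CV-175866:
  Base: filing + 16 years → 30 October 2015.
  Product Clearance Extension: 1637 days claimed exceeds the 804-day cap, so +804 days → 11 January 2018.
Expiry of referenced patent CV-195652:
  Base: filing + 16 years → 2 October 2014.
  Examination Delay Credit: +379 days → 16 October 2015.
  Product Clearance Extension: 1433 days claimed exceeds the 804-day cap, so +804 days → 28 December 2017.
Terminal disclaimer: CV-175866 expires on the earlier of 11 January 2018 and 28 December 2017.

2017-12-28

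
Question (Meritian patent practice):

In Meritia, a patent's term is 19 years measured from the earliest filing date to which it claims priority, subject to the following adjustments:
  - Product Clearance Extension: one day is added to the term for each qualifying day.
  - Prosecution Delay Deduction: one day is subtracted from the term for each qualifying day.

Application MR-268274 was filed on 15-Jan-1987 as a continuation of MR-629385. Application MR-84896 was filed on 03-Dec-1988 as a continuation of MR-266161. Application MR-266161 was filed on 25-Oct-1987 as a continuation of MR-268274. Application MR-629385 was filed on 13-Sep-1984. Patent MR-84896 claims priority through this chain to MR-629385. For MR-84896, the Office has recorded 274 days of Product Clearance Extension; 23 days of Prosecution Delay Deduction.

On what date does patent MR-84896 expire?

2004-05-21

Earliest priority filing: 13 September 1984.
Base term: 13 September 1984 + 19 years → 13 September 2003.
Product Clearance Extension: +274 days → 13 June 2004.
Prosecution Delay Deduction: −23 days → 21 May 2004.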